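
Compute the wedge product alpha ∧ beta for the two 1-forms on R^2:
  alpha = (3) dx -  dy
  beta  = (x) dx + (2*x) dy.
alpha ∧ beta = (7*x) dx ∧ dy

Distribute the wedge, using dx_i ∧ dx_j = -dx_j ∧ dx_i and dx_i ∧ dx_i = 0. For each pair (i, j) with i < j, the coefficient of dx_i ∧ dx_j in alpha ∧ beta is (alpha_i * beta_j - alpha_j * beta_i). Collecting: alpha ∧ beta = (7*x) dx ∧ dy.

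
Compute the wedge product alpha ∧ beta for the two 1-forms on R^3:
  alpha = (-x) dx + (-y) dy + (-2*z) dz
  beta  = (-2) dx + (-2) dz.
alpha ∧ beta = (2*x - 4*z) dx ∧ dz + (-2*y) dx ∧ dy + (2*y) dy ∧ dz

Distribute the wedge, using dx_i ∧ dx_j = -dx_j ∧ dx_i and dx_i ∧ dx_i = 0. For each pair (i, j) with i < j, the coefficient of dx_i ∧ dx_j in alpha ∧ beta is (alpha_i * beta_j - alpha_j * beta_i). Collecting: alpha ∧ beta = (2*x - 4*z) dx ∧ dz + (-2*y) dx ∧ dy + (2*y) dy ∧ dz.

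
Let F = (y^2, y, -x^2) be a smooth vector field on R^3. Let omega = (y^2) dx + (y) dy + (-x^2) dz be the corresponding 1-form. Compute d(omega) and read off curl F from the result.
d(omega) = (0) dy ∧ dz + (2*x) dz ∧ dx + (-2*y) dx ∧ dy; curl F = (0, 2*x, -2*y)

d omega = sum_{i<j} (∂f_j/∂x_i - ∂f_i/∂x_j) dx_i ∧ dx_j. Under the identification (dy ∧ dz, dz ∧ dx, dx ∧ dy) ↔ (e_x, e_y, e_z), the coefficients are exactly the components of curl F. Compute:
  ∂R/∂y - ∂Q/∂z = (0) - (0) = 0
  ∂P/∂z - ∂R/∂x = (0) - (-2*x) = 2*x
  ∂Q/∂x - ∂P/∂y = (0) - (2*y) = -2*y.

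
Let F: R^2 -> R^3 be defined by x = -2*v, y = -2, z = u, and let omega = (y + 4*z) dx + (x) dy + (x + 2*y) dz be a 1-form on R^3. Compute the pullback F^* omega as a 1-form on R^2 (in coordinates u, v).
F^* omega = (-2*v - 4) du + (4 - 8*u) dv

Using F^*(f dg) = (f ∘ F) d(g ∘ F), substitute each coordinate x_i by F_i(u, v) in f_i, and replace dx_i by d F_i = (∂F_i/∂u) du + (∂F_i/∂v) dv.
  For the x component: f_1(F) = 4*u - 2; d F_1 = (0) du + (-2) dv
  For the y component: f_2(F) = -2*v; d F_2 = (0) du + (0) dv
  For the z component: f_3(F) = -2*v - 4; d F_3 = (1) du + (0) dv
Combining and collecting du, dv coefficients:
  coeff of du: -2*v - 4
  coeff of dv: 4 - 8*u
F^* omega = (-2*v - 4) du + (4 - 8*u) dv.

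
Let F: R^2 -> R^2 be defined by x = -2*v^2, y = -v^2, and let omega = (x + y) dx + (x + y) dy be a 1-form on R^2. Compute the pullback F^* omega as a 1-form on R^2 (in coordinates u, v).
F^* omega = (18*v^3) dv

Using F^*(f dg) = (f ∘ F) d(g ∘ F), substitute each coordinate x_i by F_i(u, v) in f_i, and replace dx_i by d F_i = (∂F_i/∂u) du + (∂F_i/∂v) dv.
  For the x component: f_1(F) = -3*v^2; d F_1 = (0) du + (-4*v) dv
  For the y component: f_2(F) = -3*v^2; d F_2 = (0) du + (-2*v) dv
Combining and collecting du, dv coefficients:
  coeff of du: 0
  coeff of dv: 18*v^3
F^* omega = (18*v^3) dv.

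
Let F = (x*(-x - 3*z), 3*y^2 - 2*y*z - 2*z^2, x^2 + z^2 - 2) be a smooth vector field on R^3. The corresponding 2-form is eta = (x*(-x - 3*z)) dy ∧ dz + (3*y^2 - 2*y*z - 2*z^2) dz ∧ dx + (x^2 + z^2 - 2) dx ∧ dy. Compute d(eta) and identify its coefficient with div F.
d(eta) = (-2*x + 6*y - 3*z) dx ∧ dy ∧ dz; div F = -2*x + 6*y - 3*z

For a 2-form in R^3 of the form above, applying d gives a 3-form with coefficient ∂P/∂x + ∂Q/∂y + ∂R/∂z:
  ∂P/∂x = -2*x - 3*z
  ∂Q/∂y = 6*y - 2*z
  ∂R/∂z = 2*z
Sum = -2*x + 6*y - 3*z, which is exactly div F.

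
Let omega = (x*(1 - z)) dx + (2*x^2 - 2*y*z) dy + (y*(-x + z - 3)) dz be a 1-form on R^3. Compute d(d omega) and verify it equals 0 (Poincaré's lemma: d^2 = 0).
d(d omega) = 0

Step 1: d omega = sum_{i<j} (∂f_j/∂x_i - ∂f_i/∂x_j) dx_i ∧ dx_j:
  coeff of dx ∧ dy: 4*x
  coeff of dx ∧ dz: x - y
  coeff of dy ∧ dz: -x + 2*y + z - 3
Step 2: Apply d again to each 2-form coefficient. The only possible 3-form in R^3 is dx ∧ dy ∧ dz, with coefficient
  ∂(coeff of dy∧dz)/∂x - ∂(coeff of dx∧dz)/∂y + ∂(coeff of dx∧dy)/∂z
  = ∂/∂x (-x + 2*y + z - 3) - ∂/∂y (x - y) + ∂/∂z (4*x).
Each of these terms simplifies to sums of mixed partials that cancel in pairs. The result is 0 (by equality of mixed partials for smooth functions — Schwarz / Clairaut).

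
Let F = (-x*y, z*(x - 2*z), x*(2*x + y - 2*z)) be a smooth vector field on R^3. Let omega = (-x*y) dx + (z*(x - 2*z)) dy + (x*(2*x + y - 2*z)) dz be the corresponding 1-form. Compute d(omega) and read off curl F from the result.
d(omega) = (4*z) dy ∧ dz + (-4*x - y + 2*z) dz ∧ dx + (x + z) dx ∧ dy; curl F = (4*z, -4*x - y + 2*z, x + z)

d omega = sum_{i<j} (∂f_j/∂x_i - ∂f_i/∂x_j) dx_i ∧ dx_j. Under the identification (dy ∧ dz, dz ∧ dx, dx ∧ dy) ↔ (e_x, e_y, e_z), the coefficients are exactly the components of curl F. Compute:
  ∂R/∂y - ∂Q/∂z = (x) - (x - 4*z) = 4*z
  ∂P/∂z - ∂R/∂x = (0) - (4*x + y - 2*z) = -4*x - y + 2*z
  ∂Q/∂x - ∂P/∂y = (z) - (-x) = x + z.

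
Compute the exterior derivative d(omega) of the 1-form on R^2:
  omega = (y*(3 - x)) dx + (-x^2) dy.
d(omega) = (-x - 3) dx ∧ dy

For a 1-form omega = sum_i f_i dx_i, the exterior derivative is
  d(omega) = sum_{i < j} (∂f_j/∂x_i - ∂f_i/∂x_j) dx_i ∧ dx_j.
  coefficient of dx ∧ dy: ∂f_2/∂x - ∂f_1/∂y = ∂(-x^2)/∂x - ∂(y*(3 - x))/∂y = -x - 3
Assembling: d(omega) = (-x - 3) dx ∧ dy.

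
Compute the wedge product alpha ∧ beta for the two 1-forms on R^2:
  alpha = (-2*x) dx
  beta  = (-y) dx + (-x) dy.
alpha ∧ beta = (2*x^2) dx ∧ dy

Distribute the wedge, using dx_i ∧ dx_j = -dx_j ∧ dx_i and dx_i ∧ dx_i = 0. For each pair (i, j) with i < j, the coefficient of dx_i ∧ dx_j in alpha ∧ beta is (alpha_i * beta_j - alpha_j * beta_i). Collecting: alpha ∧ beta = (2*x^2) dx ∧ dy.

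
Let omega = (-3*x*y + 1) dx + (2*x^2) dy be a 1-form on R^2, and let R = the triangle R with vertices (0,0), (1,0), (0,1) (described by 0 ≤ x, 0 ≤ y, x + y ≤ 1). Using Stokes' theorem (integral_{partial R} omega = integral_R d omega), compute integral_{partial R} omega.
integral_(partial R) omega = 7/6

Stokes: integral_partial_R omega = integral_R d omega with d omega = (∂Q/∂x - ∂P/∂y) dx ∧ dy.
  ∂Q/∂x = 4*x
  ∂P/∂y = -3*x
  integrand = ∂Q/∂x - ∂P/∂y = 7*x.
Integrating over R: integral_0^1 integral_0^{1-x} (7*x) dy dx = 7/6.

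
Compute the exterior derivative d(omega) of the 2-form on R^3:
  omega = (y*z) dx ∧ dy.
d(omega) = (y) dx ∧ dy ∧ dz

For a 2-form omega = sum_{i<j} g_{ij} dx_i ∧ dx_j, the exterior derivative is
  d(omega) = sum_{i<j} d(g_{ij}) ∧ dx_i ∧ dx_j = sum_{i<j, k} (∂g_{ij}/∂x_k) dx_k ∧ dx_i ∧ dx_j.
Expand each term, using dx_k ∧ dx_i ∧ dx_j = sgn(permutation) dx_{(a)} ∧ dx_{(b)} ∧ dx_{(c)} with (a < b < c) sorted:
  d(y*z) includes (∂/∂z)(y*z) dz = (y) dz, which multiplied by dx ∧ dy gives (y) dx ∧ dy ∧ dz
Collecting like 3-forms: d(omega) = (y) dx ∧ dy ∧ dz.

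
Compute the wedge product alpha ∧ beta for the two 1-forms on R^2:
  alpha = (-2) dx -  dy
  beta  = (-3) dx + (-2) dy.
alpha ∧ beta = (1) dx ∧ dy

Distribute the wedge, using dx_i ∧ dx_j = -dx_j ∧ dx_i and dx_i ∧ dx_i = 0. For each pair (i, j) with i < j, the coefficient of dx_i ∧ dx_j in alpha ∧ beta is (alpha_i * beta_j - alpha_j * beta_i). Collecting: alpha ∧ beta = (1) dx ∧ dy.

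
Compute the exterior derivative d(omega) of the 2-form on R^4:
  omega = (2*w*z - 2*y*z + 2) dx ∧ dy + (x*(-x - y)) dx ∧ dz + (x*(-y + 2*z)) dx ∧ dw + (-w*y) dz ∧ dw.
d(omega) = (2*w + x - 2*y) dx ∧ dy ∧ dz + (x + 2*z) dx ∧ dy ∧ dw + (-2*x) dx ∧ dz ∧ dw + (-w) dy ∧ dz ∧ dw

For a 2-form omega = sum_{i<j} g_{ij} dx_i ∧ dx_j, the exterior derivative is
  d(omega) = sum_{i<j} d(g_{ij}) ∧ dx_i ∧ dx_j = sum_{i<j, k} (∂g_{ij}/∂x_k) dx_k ∧ dx_i ∧ dx_j.
Expand each term, using dx_k ∧ dx_i ∧ dx_j = sgn(permutation) dx_{(a)} ∧ dx_{(b)} ∧ dx_{(c)} with (a < b < c) sorted:
  d(2*w*z - 2*y*z + 2) includes (∂/∂z)(2*w*z - 2*y*z + 2) dz = (2*w - 2*y) dz, which multiplied by dx ∧ dy gives (2*w - 2*y) dx ∧ dy ∧ dz
  d(2*w*z - 2*y*z + 2) includes (∂/∂w)(2*w*z - 2*y*z + 2) dw = (2*z) dw, which multiplied by dx ∧ dy gives (2*z) dx ∧ dy ∧ dw
  d(x*(-x - y)) includes (∂/∂y)(x*(-x - y)) dy = (-x) dy, which multiplied by dx ∧ dz gives (x) dx ∧ dy ∧ dz
  d(x*(-y + 2*z)) includes (∂/∂y)(x*(-y + 2*z)) dy = (-x) dy, which multiplied by dx ∧ dw gives (x) dx ∧ dy ∧ dw
  d(x*(-y + 2*z)) includes (∂/∂z)(x*(-y + 2*z)) dz = (2*x) dz, which multiplied by dx ∧ dw gives (-2*x) dx ∧ dz ∧ dw
  d(-w*y) includes (∂/∂y)(-w*y) dy = (-w) dy, which multiplied by dz ∧ dw gives (-w) dy ∧ dz ∧ dw
Collecting like 3-forms: d(omega) = (2*w + x - 2*y) dx ∧ dy ∧ dz + (x + 2*z) dx ∧ dy ∧ dw + (-2*x) dx ∧ dz ∧ dw + (-w) dy ∧ dz ∧ dw.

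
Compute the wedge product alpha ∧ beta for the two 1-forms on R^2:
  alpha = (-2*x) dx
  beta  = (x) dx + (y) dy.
alpha ∧ beta = (-2*x*y) dx ∧ dy

Distribute the wedge, using dx_i ∧ dx_j = -dx_j ∧ dx_i and dx_i ∧ dx_i = 0. For each pair (i, j) with i < j, the coefficient of dx_i ∧ dx_j in alpha ∧ beta is (alpha_i * beta_j - alpha_j * beta_i). Collecting: alpha ∧ beta = (-2*x*y) dx ∧ dy.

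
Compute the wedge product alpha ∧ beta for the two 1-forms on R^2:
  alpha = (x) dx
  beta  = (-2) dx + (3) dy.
alpha ∧ beta = (3*x) dx ∧ dy

Distribute the wedge, using dx_i ∧ dx_j = -dx_j ∧ dx_i and dx_i ∧ dx_i = 0. For each pair (i, j) with i < j, the coefficient of dx_i ∧ dx_j in alpha ∧ beta is (alpha_i * beta_j - alpha_j * beta_i). Collecting: alpha ∧ beta = (3*x) dx ∧ dy.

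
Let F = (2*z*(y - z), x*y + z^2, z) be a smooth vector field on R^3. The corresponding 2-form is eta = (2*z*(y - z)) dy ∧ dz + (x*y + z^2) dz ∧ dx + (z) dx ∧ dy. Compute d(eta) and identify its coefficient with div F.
d(eta) = (x + 1) dx ∧ dy ∧ dz; div F = x + 1

For a 2-form in R^3 of the form above, applying d gives a 3-form with coefficient ∂P/∂x + ∂Q/∂y + ∂R/∂z:
  ∂P/∂x = 0
  ∂Q/∂y = x
  ∂R/∂z = 1
Sum = x + 1, which is exactly div F.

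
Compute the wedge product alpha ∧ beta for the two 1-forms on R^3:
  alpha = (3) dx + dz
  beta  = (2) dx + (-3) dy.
alpha ∧ beta = (-9) dx ∧ dy + (-2) dx ∧ dz + (3) dy ∧ dz

Distribute the wedge, using dx_i ∧ dx_j = -dx_j ∧ dx_i and dx_i ∧ dx_i = 0. For each pair (i, j) with i < j, the coefficient of dx_i ∧ dx_j in alpha ∧ beta is (alpha_i * beta_j - alpha_j * beta_i). Collecting: alpha ∧ beta = (-9) dx ∧ dy + (-2) dx ∧ dz + (3) dy ∧ dz.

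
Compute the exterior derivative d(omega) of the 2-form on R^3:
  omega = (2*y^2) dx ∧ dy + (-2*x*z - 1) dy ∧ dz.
d(omega) = (-2*z) dx ∧ dy ∧ dz

For a 2-form omega = sum_{i<j} g_{ij} dx_i ∧ dx_j, the exterior derivative is
  d(omega) = sum_{i<j} d(g_{ij}) ∧ dx_i ∧ dx_j = sum_{i<j, k} (∂g_{ij}/∂x_k) dx_k ∧ dx_i ∧ dx_j.
Expand each term, using dx_k ∧ dx_i ∧ dx_j = sgn(permutation) dx_{(a)} ∧ dx_{(b)} ∧ dx_{(c)} with (a < b < c) sorted:
  d(-2*x*z - 1) includes (∂/∂x)(-2*x*z - 1) dx = (-2*z) dx, which multiplied by dy ∧ dz gives (-2*z) dx ∧ dy ∧ dz
Collecting like 3-forms: d(omega) = (-2*z) dx ∧ dy ∧ dz.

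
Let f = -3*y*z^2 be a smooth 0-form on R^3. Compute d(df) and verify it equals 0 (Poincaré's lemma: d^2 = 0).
d(df) = 0

Step 1: df = sum_i (∂f/∂x_i) dx_i = (0) dx + (-3*z^2) dy + (-6*y*z) dz.
Step 2: Apply d again. Using the 1-form formula, the coefficient of dx ∧ dy in d(df) is ∂^2 f/∂x ∂y - ∂^2 f/∂y ∂x = (0) - (0) = 0 (equality of mixed partials for smooth f).
Similarly for dx ∧ dz and dy ∧ dz — all coefficients vanish. So d(df) = 0.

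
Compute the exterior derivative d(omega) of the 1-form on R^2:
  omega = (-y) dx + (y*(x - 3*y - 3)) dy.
d(omega) = (y + 1) dx ∧ dy

For a 1-form omega = sum_i f_i dx_i, the exterior derivative is
  d(omega) = sum_{i < j} (∂f_j/∂x_i - ∂f_i/∂x_j) dx_i ∧ dx_j.
  coefficient of dx ∧ dy: ∂f_2/∂x - ∂f_1/∂y = ∂(y*(x - 3*y - 3))/∂x - ∂(-y)/∂y = y + 1
Assembling: d(omega) = (y + 1) dx ∧ dy.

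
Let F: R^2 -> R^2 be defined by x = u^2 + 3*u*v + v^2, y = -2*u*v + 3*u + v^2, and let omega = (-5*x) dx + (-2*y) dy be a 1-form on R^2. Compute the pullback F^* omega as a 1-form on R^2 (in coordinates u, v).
F^* omega = (-10*u^3 - 45*u^2*v - 63*u*v^2 + 24*u*v - 18*u - 11*v^3 - 6*v^2) du + (-15*u^3 - 63*u^2*v + 12*u^2 - 33*u*v^2 - 12*u*v - 14*v^3) dv

Using F^*(f dg) = (f ∘ F) d(g ∘ F), substitute each coordinate x_i by F_i(u, v) in f_i, and replace dx_i by d F_i = (∂F_i/∂u) du + (∂F_i/∂v) dv.
  For the x component: f_1(F) = -5*u^2 - 15*u*v - 5*v^2; d F_1 = (2*u + 3*v) du + (3*u + 2*v) dv
  For the y component: f_2(F) = 4*u*v - 6*u - 2*v^2; d F_2 = (3 - 2*v) du + (-2*u + 2*v) dv
Combining and collecting du, dv coefficients:
  coeff of du: -10*u^3 - 45*u^2*v - 63*u*v^2 + 24*u*v - 18*u - 11*v^3 - 6*v^2
  coeff of dv: -15*u^3 - 63*u^2*v + 12*u^2 - 33*u*v^2 - 12*u*v - 14*v^3
F^* omega = (-10*u^3 - 45*u^2*v - 63*u*v^2 + 24*u*v - 18*u - 11*v^3 - 6*v^2) du + (-15*u^3 - 63*u^2*v + 12*u^2 - 33*u*v^2 - 12*u*v - 14*v^3) dv.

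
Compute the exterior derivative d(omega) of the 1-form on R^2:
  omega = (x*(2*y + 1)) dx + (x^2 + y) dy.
d(omega) = 0

For a 1-form omega = sum_i f_i dx_i, the exterior derivative is
  d(omega) = sum_{i < j} (∂f_j/∂x_i - ∂f_i/∂x_j) dx_i ∧ dx_j.

Assembling: d(omega) = 0.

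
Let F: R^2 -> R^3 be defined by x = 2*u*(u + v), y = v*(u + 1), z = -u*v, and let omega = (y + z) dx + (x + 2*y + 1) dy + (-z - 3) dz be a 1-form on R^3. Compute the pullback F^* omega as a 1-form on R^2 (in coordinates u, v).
F^* omega = (v*(2*u^2 + 3*u*v + 4*u + 4*v + 4)) du + (2*u^3 + 3*u^2*v + 2*u^2 + 8*u*v + 4*u + 2*v + 1) dv

Using F^*(f dg) = (f ∘ F) d(g ∘ F), substitute each coordinate x_i by F_i(u, v) in f_i, and replace dx_i by d F_i = (∂F_i/∂u) du + (∂F_i/∂v) dv.
  For the x component: f_1(F) = v; d F_1 = (4*u + 2*v) du + (2*u) dv
  For the y component: f_2(F) = 2*u^2 + 4*u*v + 2*v + 1; d F_2 = (v) du + (u + 1) dv
  For the z component: f_3(F) = u*v - 3; d F_3 = (-v) du + (-u) dv
Combining and collecting du, dv coefficients:
  coeff of du: v*(2*u^2 + 3*u*v + 4*u + 4*v + 4)
  coeff of dv: 2*u^3 + 3*u^2*v + 2*u^2 + 8*u*v + 4*u + 2*v + 1
F^* omega = (v*(2*u^2 + 3*u*v + 4*u + 4*v + 4)) du + (2*u^3 + 3*u^2*v + 2*u^2 + 8*u*v + 4*u + 2*v + 1) dv.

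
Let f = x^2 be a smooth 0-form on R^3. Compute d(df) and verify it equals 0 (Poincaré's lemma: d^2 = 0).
d(df) = 0

Step 1: df = sum_i (∂f/∂x_i) dx_i = (2*x) dx + (0) dy + (0) dz.
Step 2: Apply d again. Using the 1-form formula, the coefficient of dx ∧ dy in d(df) is ∂^2 f/∂x ∂y - ∂^2 f/∂y ∂x = (0) - (0) = 0 (equality of mixed partials for smooth f).
Similarly for dx ∧ dz and dy ∧ dz — all coefficients vanish. So d(df) = 0.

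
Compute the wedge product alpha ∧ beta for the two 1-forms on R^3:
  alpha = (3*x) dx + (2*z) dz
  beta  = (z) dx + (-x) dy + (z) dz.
alpha ∧ beta = (-3*x^2) dx ∧ dy + (z*(3*x - 2*z)) dx ∧ dz + (2*x*z) dy ∧ dz

Distribute the wedge, using dx_i ∧ dx_j = -dx_j ∧ dx_i and dx_i ∧ dx_i = 0. For each pair (i, j) with i < j, the coefficient of dx_i ∧ dx_j in alpha ∧ beta is (alpha_i * beta_j - alpha_j * beta_i). Collecting: alpha ∧ beta = (-3*x^2) dx ∧ dy + (z*(3*x - 2*z)) dx ∧ dz + (2*x*z) dy ∧ dz.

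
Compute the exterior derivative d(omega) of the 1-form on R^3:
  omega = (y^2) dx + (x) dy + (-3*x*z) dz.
d(omega) = (1 - 2*y) dx ∧ dy + (-3*z) dx ∧ dz

For a 1-form omega = sum_i f_i dx_i, the exterior derivative is
  d(omega) = sum_{i < j} (∂f_j/∂x_i - ∂f_i/∂x_j) dx_i ∧ dx_j.
  coefficient of dx ∧ dy: ∂f_2/∂x - ∂f_1/∂y = ∂(x)/∂x - ∂(y^2)/∂y = 1 - 2*y
  coefficient of dx ∧ dz: ∂f_3/∂x - ∂f_1/∂z = ∂(-3*x*z)/∂x - ∂(y^2)/∂z = -3*z
Assembling: d(omega) = (1 - 2*y) dx ∧ dy + (-3*z) dx ∧ dz.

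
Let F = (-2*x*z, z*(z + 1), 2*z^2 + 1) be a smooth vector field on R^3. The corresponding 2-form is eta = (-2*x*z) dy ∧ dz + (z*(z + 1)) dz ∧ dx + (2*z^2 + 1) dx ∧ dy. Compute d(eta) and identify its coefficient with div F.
d(eta) = (2*z) dx ∧ dy ∧ dz; div F = 2*z

For a 2-form in R^3 of the form above, applying d gives a 3-form with coefficient ∂P/∂x + ∂Q/∂y + ∂R/∂z:
  ∂P/∂x = -2*z
  ∂Q/∂y = 0
  ∂R/∂z = 4*z
Sum = 2*z, which is exactly div F.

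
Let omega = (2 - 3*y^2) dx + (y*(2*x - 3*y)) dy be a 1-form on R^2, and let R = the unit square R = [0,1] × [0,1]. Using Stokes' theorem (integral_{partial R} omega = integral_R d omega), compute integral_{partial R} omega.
integral_(partial R) omega = 4

Stokes: integral_partial_R omega = integral_R d omega with d omega = (∂Q/∂x - ∂P/∂y) dx ∧ dy.
  ∂Q/∂x = 2*y
  ∂P/∂y = -6*y
  integrand = ∂Q/∂x - ∂P/∂y = 8*y.
Integrating over R: integral_0^1 integral_0^1 (8*y) dx dy = 4.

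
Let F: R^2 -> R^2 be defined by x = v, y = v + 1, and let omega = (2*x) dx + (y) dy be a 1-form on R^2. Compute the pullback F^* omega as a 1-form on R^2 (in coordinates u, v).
F^* omega = (3*v + 1) dv

Using F^*(f dg) = (f ∘ F) d(g ∘ F), substitute each coordinate x_i by F_i(u, v) in f_i, and replace dx_i by d F_i = (∂F_i/∂u) du + (∂F_i/∂v) dv.
  For the x component: f_1(F) = 2*v; d F_1 = (0) du + (1) dv
  For the y component: f_2(F) = v + 1; d F_2 = (0) du + (1) dv
Combining and collecting du, dv coefficients:
  coeff of du: 0
  coeff of dv: 3*v + 1
F^* omega = (3*v + 1) dv.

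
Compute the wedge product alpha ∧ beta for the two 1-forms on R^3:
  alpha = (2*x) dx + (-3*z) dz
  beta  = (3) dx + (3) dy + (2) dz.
alpha ∧ beta = (6*x) dx ∧ dy + (4*x + 9*z) dx ∧ dz + (9*z) dy ∧ dz

Distribute the wedge, using dx_i ∧ dx_j = -dx_j ∧ dx_i and dx_i ∧ dx_i = 0. For each pair (i, j) with i < j, the coefficient of dx_i ∧ dx_j in alpha ∧ beta is (alpha_i * beta_j - alpha_j * beta_i). Collecting: alpha ∧ beta = (6*x) dx ∧ dy + (4*x + 9*z) dx ∧ dz + (9*z) dy ∧ dz.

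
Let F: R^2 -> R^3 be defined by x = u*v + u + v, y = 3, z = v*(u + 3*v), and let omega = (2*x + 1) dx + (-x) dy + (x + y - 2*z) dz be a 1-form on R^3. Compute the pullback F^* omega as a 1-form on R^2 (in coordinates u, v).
F^* omega = (u*v^2 + 5*u*v + 2*u - 6*v^3 + 3*v^2 + 6*v + 1) du + (u^2*v + 3*u^2 - 12*u*v^2 + 11*u*v + 6*u - 36*v^3 + 6*v^2 + 20*v + 1) dv

Using F^*(f dg) = (f ∘ F) d(g ∘ F), substitute each coordinate x_i by F_i(u, v) in f_i, and replace dx_i by d F_i = (∂F_i/∂u) du + (∂F_i/∂v) dv.
  For the x component: f_1(F) = 2*u*v + 2*u + 2*v + 1; d F_1 = (v + 1) du + (u + 1) dv
  For the y component: f_2(F) = -u*v - u - v; d F_2 = (0) du + (0) dv
  For the z component: f_3(F) = -u*v + u - 6*v^2 + v + 3; d F_3 = (v) du + (u + 6*v) dv
Combining and collecting du, dv coefficients:
  coeff of du: u*v^2 + 5*u*v + 2*u - 6*v^3 + 3*v^2 + 6*v + 1
  coeff of dv: u^2*v + 3*u^2 - 12*u*v^2 + 11*u*v + 6*u - 36*v^3 + 6*v^2 + 20*v + 1
F^* omega = (u*v^2 + 5*u*v + 2*u - 6*v^3 + 3*v^2 + 6*v + 1) du + (u^2*v + 3*u^2 - 12*u*v^2 + 11*u*v + 6*u - 36*v^3 + 6*v^2 + 20*v + 1) dv.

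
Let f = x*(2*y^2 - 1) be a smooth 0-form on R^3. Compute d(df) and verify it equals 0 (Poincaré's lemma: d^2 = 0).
d(df) = 0

Step 1: df = sum_i (∂f/∂x_i) dx_i = (2*y^2 - 1) dx + (4*x*y) dy + (0) dz.
Step 2: Apply d again. Using the 1-form formula, the coefficient of dx ∧ dy in d(df) is ∂^2 f/∂x ∂y - ∂^2 f/∂y ∂x = (4*y) - (4*y) = 0 (equality of mixed partials for smooth f).
Similarly for dx ∧ dz and dy ∧ dz — all coefficients vanish. So d(df) = 0.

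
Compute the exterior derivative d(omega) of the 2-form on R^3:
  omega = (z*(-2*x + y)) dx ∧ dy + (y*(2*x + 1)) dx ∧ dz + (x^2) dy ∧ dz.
d(omega) = (-2*x + y - 1) dx ∧ dy ∧ dz

For a 2-form omega = sum_{i<j} g_{ij} dx_i ∧ dx_j, the exterior derivative is
  d(omega) = sum_{i<j} d(g_{ij}) ∧ dx_i ∧ dx_j = sum_{i<j, k} (∂g_{ij}/∂x_k) dx_k ∧ dx_i ∧ dx_j.
Expand each term, using dx_k ∧ dx_i ∧ dx_j = sgn(permutation) dx_{(a)} ∧ dx_{(b)} ∧ dx_{(c)} with (a < b < c) sorted:
  d(z*(-2*x + y)) includes (∂/∂z)(z*(-2*x + y)) dz = (-2*x + y) dz, which multiplied by dx ∧ dy gives (-2*x + y) dx ∧ dy ∧ dz
  d(y*(2*x + 1)) includes (∂/∂y)(y*(2*x + 1)) dy = (2*x + 1) dy, which multiplied by dx ∧ dz gives (-2*x - 1) dx ∧ dy ∧ dz
  d(x^2) includes (∂/∂x)(x^2) dx = (2*x) dx, which multiplied by dy ∧ dz gives (2*x) dx ∧ dy ∧ dz
Collecting like 3-forms: d(omega) = (-2*x + y - 1) dx ∧ dy ∧ dz.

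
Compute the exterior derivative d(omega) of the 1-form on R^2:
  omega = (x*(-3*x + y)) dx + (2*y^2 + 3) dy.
d(omega) = (-x) dx ∧ dy

For a 1-form omega = sum_i f_i dx_i, the exterior derivative is
  d(omega) = sum_{i < j} (∂f_j/∂x_i - ∂f_i/∂x_j) dx_i ∧ dx_j.
  coefficient of dx ∧ dy: ∂f_2/∂x - ∂f_1/∂y = ∂(2*y^2 + 3)/∂x - ∂(x*(-3*x + y))/∂y = -x
Assembling: d(omega) = (-x) dx ∧ dy.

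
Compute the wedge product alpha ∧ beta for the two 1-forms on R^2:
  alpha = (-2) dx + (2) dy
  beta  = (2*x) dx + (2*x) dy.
alpha ∧ beta = (-8*x) dx ∧ dy

Distribute the wedge, using dx_i ∧ dx_j = -dx_j ∧ dx_i and dx_i ∧ dx_i = 0. For each pair (i, j) with i < j, the coefficient of dx_i ∧ dx_j in alpha ∧ beta is (alpha_i * beta_j - alpha_j * beta_i). Collecting: alpha ∧ beta = (-8*x) dx ∧ dy.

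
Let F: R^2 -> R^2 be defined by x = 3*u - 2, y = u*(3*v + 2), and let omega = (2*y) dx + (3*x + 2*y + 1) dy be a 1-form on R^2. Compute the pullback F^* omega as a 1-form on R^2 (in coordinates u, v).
F^* omega = (18*u*v^2 + 69*u*v + 38*u - 15*v - 10) du + (3*u*(6*u*v + 13*u - 5)) dv

Using F^*(f dg) = (f ∘ F) d(g ∘ F), substitute each coordinate x_i by F_i(u, v) in f_i, and replace dx_i by d F_i = (∂F_i/∂u) du + (∂F_i/∂v) dv.
  For the x component: f_1(F) = 2*u*(3*v + 2); d F_1 = (3) du + (0) dv
  For the y component: f_2(F) = 6*u*v + 13*u - 5; d F_2 = (3*v + 2) du + (3*u) dv
Combining and collecting du, dv coefficients:
  coeff of du: 18*u*v^2 + 69*u*v + 38*u - 15*v - 10
  coeff of dv: 3*u*(6*u*v + 13*u - 5)
F^* omega = (18*u*v^2 + 69*u*v + 38*u - 15*v - 10) du + (3*u*(6*u*v + 13*u - 5)) dv.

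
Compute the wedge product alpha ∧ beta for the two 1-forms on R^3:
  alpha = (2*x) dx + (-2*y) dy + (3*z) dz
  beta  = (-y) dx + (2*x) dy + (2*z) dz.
alpha ∧ beta = (4*x^2 - 2*y^2) dx ∧ dy + (z*(4*x + 3*y)) dx ∧ dz + (-2*z*(3*x + 2*y)) dy ∧ dz

Distribute the wedge, using dx_i ∧ dx_j = -dx_j ∧ dx_i and dx_i ∧ dx_i = 0. For each pair (i, j) with i < j, the coefficient of dx_i ∧ dx_j in alpha ∧ beta is (alpha_i * beta_j - alpha_j * beta_i). Collecting: alpha ∧ beta = (4*x^2 - 2*y^2) dx ∧ dy + (z*(4*x + 3*y)) dx ∧ dz + (-2*z*(3*x + 2*y)) dy ∧ dz.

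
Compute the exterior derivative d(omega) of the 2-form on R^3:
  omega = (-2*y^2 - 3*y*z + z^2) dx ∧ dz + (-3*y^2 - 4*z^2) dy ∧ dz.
d(omega) = (4*y + 3*z) dx ∧ dy ∧ dz

For a 2-form omega = sum_{i<j} g_{ij} dx_i ∧ dx_j, the exterior derivative is
  d(omega) = sum_{i<j} d(g_{ij}) ∧ dx_i ∧ dx_j = sum_{i<j, k} (∂g_{ij}/∂x_k) dx_k ∧ dx_i ∧ dx_j.
Expand each term, using dx_k ∧ dx_i ∧ dx_j = sgn(permutation) dx_{(a)} ∧ dx_{(b)} ∧ dx_{(c)} with (a < b < c) sorted:
  d(-2*y^2 - 3*y*z + z^2) includes (∂/∂y)(-2*y^2 - 3*y*z + z^2) dy = (-4*y - 3*z) dy, which multiplied by dx ∧ dz gives (4*y + 3*z) dx ∧ dy ∧ dz
Collecting like 3-forms: d(omega) = (4*y + 3*z) dx ∧ dy ∧ dz.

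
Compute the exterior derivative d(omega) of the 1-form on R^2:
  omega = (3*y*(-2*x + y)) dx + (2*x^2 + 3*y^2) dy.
d(omega) = (10*x - 6*y) dx ∧ dy

For a 1-form omega = sum_i f_i dx_i, the exterior derivative is
  d(omega) = sum_{i < j} (∂f_j/∂x_i - ∂f_i/∂x_j) dx_i ∧ dx_j.
  coefficient of dx ∧ dy: ∂f_2/∂x - ∂f_1/∂y = ∂(2*x^2 + 3*y^2)/∂x - ∂(3*y*(-2*x + y))/∂y = 10*x - 6*y
Assembling: d(omega) = (10*x - 6*y) dx ∧ dy.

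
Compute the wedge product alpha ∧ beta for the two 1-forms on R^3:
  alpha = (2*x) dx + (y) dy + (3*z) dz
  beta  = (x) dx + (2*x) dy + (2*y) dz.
alpha ∧ beta = (x*(4*x - y)) dx ∧ dy + (x*(4*y - 3*z)) dx ∧ dz + (-6*x*z + 2*y^2) dy ∧ dz

Distribute the wedge, using dx_i ∧ dx_j = -dx_j ∧ dx_i and dx_i ∧ dx_i = 0. For each pair (i, j) with i < j, the coefficient of dx_i ∧ dx_j in alpha ∧ beta is (alpha_i * beta_j - alpha_j * beta_i). Collecting: alpha ∧ beta = (x*(4*x - y)) dx ∧ dy + (x*(4*y - 3*z)) dx ∧ dz + (-6*x*z + 2*y^2) dy ∧ dz.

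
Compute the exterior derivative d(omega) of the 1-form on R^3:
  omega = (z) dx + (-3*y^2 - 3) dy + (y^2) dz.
d(omega) = (-1) dx ∧ dz + (2*y) dy ∧ dz

For a 1-form omega = sum_i f_i dx_i, the exterior derivative is
  d(omega) = sum_{i < j} (∂f_j/∂x_i - ∂f_i/∂x_j) dx_i ∧ dx_j.
  coefficient of dx ∧ dz: ∂f_3/∂x - ∂f_1/∂z = ∂(y^2)/∂x - ∂(z)/∂z = -1
  coefficient of dy ∧ dz: ∂f_3/∂y - ∂f_2/∂z = ∂(y^2)/∂y - ∂(-3*y^2 - 3)/∂z = 2*y
Assembling: d(omega) = (-1) dx ∧ dz + (2*y) dy ∧ dz.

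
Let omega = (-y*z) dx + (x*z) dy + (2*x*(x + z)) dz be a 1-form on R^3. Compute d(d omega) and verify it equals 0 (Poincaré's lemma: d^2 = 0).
d(d omega) = 0

Step 1: d omega = sum_{i<j} (∂f_j/∂x_i - ∂f_i/∂x_j) dx_i ∧ dx_j:
  coeff of dx ∧ dy: 2*z
  coeff of dx ∧ dz: 4*x + y + 2*z
  coeff of dy ∧ dz: -x
Step 2: Apply d again to each 2-form coefficient. The only possible 3-form in R^3 is dx ∧ dy ∧ dz, with coefficient
  ∂(coeff of dy∧dz)/∂x - ∂(coeff of dx∧dz)/∂y + ∂(coeff of dx∧dy)/∂z
  = ∂/∂x (-x) - ∂/∂y (4*x + y + 2*z) + ∂/∂z (2*z).
Each of these terms simplifies to sums of mixed partials that cancel in pairs. The result is 0 (by equality of mixed partials for smooth functions — Schwarz / Clairaut).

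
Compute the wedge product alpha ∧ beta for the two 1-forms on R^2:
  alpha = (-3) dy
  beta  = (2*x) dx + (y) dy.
alpha ∧ beta = (6*x) dx ∧ dy

Distribute the wedge, using dx_i ∧ dx_j = -dx_j ∧ dx_i and dx_i ∧ dx_i = 0. For each pair (i, j) with i < j, the coefficient of dx_i ∧ dx_j in alpha ∧ beta is (alpha_i * beta_j - alpha_j * beta_i). Collecting: alpha ∧ beta = (6*x) dx ∧ dy.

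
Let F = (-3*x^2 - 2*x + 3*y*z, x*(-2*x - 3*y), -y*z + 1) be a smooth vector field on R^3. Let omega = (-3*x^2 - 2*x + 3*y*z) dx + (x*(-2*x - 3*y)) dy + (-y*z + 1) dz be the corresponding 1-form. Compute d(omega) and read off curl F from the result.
d(omega) = (-z) dy ∧ dz + (3*y) dz ∧ dx + (-4*x - 3*y - 3*z) dx ∧ dy; curl F = (-z, 3*y, -4*x - 3*y - 3*z)

d omega = sum_{i<j} (∂f_j/∂x_i - ∂f_i/∂x_j) dx_i ∧ dx_j. Under the identification (dy ∧ dz, dz ∧ dx, dx ∧ dy) ↔ (e_x, e_y, e_z), the coefficients are exactly the components of curl F. Compute:
  ∂R/∂y - ∂Q/∂z = (-z) - (0) = -z
  ∂P/∂z - ∂R/∂x = (3*y) - (0) = 3*y
  ∂Q/∂x - ∂P/∂y = (-4*x - 3*y) - (3*z) = -4*x - 3*y - 3*z.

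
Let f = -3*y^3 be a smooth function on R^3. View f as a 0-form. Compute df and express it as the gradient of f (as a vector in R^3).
df = (0) dx + (-9*y^2) dy + (0) dz; grad f = (0, -9*y^2, 0)

For a 0-form f, d f = (∂f/∂x) dx + (∂f/∂y) dy + (∂f/∂z) dz. The components of the vector representation are exactly the entries of grad f in Cartesian coordinates:
  ∂f/∂x = 0
  ∂f/∂y = -9*y^2
  ∂f/∂z = 0.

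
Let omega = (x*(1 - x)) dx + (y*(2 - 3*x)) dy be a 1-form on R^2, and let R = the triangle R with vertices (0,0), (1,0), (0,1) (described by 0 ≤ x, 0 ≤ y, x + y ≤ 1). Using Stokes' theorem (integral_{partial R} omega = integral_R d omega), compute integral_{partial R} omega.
integral_(partial R) omega = -1/2

Stokes: integral_partial_R omega = integral_R d omega with d omega = (∂Q/∂x - ∂P/∂y) dx ∧ dy.
  ∂Q/∂x = -3*y
  ∂P/∂y = 0
  integrand = ∂Q/∂x - ∂P/∂y = -3*y.
Integrating over R: integral_0^1 integral_0^{1-x} (-3*y) dy dx = -1/2.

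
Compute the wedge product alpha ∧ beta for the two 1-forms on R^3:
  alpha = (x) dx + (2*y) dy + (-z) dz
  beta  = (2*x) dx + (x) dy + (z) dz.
alpha ∧ beta = (x*(x - 4*y)) dx ∧ dy + (3*x*z) dx ∧ dz + (z*(x + 2*y)) dy ∧ dz

Distribute the wedge, using dx_i ∧ dx_j = -dx_j ∧ dx_i and dx_i ∧ dx_i = 0. For each pair (i, j) with i < j, the coefficient of dx_i ∧ dx_j in alpha ∧ beta is (alpha_i * beta_j - alpha_j * beta_i). Collecting: alpha ∧ beta = (x*(x - 4*y)) dx ∧ dy + (3*x*z) dx ∧ dz + (z*(x + 2*y)) dy ∧ dz.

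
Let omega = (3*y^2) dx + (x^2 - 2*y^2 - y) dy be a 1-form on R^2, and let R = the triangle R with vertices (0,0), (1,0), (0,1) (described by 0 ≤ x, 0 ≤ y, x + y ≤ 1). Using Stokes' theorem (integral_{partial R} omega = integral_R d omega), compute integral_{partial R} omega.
integral_(partial R) omega = -2/3

Stokes: integral_partial_R omega = integral_R d omega with d omega = (∂Q/∂x - ∂P/∂y) dx ∧ dy.
  ∂Q/∂x = 2*x
  ∂P/∂y = 6*y
  integrand = ∂Q/∂x - ∂P/∂y = 2*x - 6*y.
Integrating over R: integral_0^1 integral_0^{1-x} (2*x - 6*y) dy dx = -2/3.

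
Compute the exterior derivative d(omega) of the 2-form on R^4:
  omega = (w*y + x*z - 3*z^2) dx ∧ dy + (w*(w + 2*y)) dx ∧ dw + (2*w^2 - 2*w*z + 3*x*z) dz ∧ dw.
d(omega) = (x - 6*z) dx ∧ dy ∧ dz + (-2*w + y) dx ∧ dy ∧ dw + (3*z) dx ∧ dz ∧ dw

For a 2-form omega = sum_{i<j} g_{ij} dx_i ∧ dx_j, the exterior derivative is
  d(omega) = sum_{i<j} d(g_{ij}) ∧ dx_i ∧ dx_j = sum_{i<j, k} (∂g_{ij}/∂x_k) dx_k ∧ dx_i ∧ dx_j.
Expand each term, using dx_k ∧ dx_i ∧ dx_j = sgn(permutation) dx_{(a)} ∧ dx_{(b)} ∧ dx_{(c)} with (a < b < c) sorted:
  d(w*y + x*z - 3*z^2) includes (∂/∂z)(w*y + x*z - 3*z^2) dz = (x - 6*z) dz, which multiplied by dx ∧ dy gives (x - 6*z) dx ∧ dy ∧ dz
  d(w*y + x*z - 3*z^2) includes (∂/∂w)(w*y + x*z - 3*z^2) dw = (y) dw, which multiplied by dx ∧ dy gives (y) dx ∧ dy ∧ dw
  d(w*(w + 2*y)) includes (∂/∂y)(w*(w + 2*y)) dy = (2*w) dy, which multiplied by dx ∧ dw gives (-2*w) dx ∧ dy ∧ dw
  d(2*w^2 - 2*w*z + 3*x*z) includes (∂/∂x)(2*w^2 - 2*w*z + 3*x*z) dx = (3*z) dx, which multiplied by dz ∧ dw gives (3*z) dx ∧ dz ∧ dw
Collecting like 3-forms: d(omega) = (x - 6*z) dx ∧ dy ∧ dz + (-2*w + y) dx ∧ dy ∧ dw + (3*z) dx ∧ dz ∧ dw.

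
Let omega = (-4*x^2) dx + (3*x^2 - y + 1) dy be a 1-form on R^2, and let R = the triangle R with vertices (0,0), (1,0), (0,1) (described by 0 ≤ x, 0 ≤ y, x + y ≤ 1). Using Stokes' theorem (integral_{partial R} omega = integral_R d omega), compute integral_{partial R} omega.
integral_(partial R) omega = 1

Stokes: integral_partial_R omega = integral_R d omega with d omega = (∂Q/∂x - ∂P/∂y) dx ∧ dy.
  ∂Q/∂x = 6*x
  ∂P/∂y = 0
  integrand = ∂Q/∂x - ∂P/∂y = 6*x.
Integrating over R: integral_0^1 integral_0^{1-x} (6*x) dy dx = 1.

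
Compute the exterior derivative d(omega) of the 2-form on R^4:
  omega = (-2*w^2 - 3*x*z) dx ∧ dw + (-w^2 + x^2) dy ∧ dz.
d(omega) = (3*x) dx ∧ dz ∧ dw + (2*x) dx ∧ dy ∧ dz + (-2*w) dy ∧ dz ∧ dw

For a 2-form omega = sum_{i<j} g_{ij} dx_i ∧ dx_j, the exterior derivative is
  d(omega) = sum_{i<j} d(g_{ij}) ∧ dx_i ∧ dx_j = sum_{i<j, k} (∂g_{ij}/∂x_k) dx_k ∧ dx_i ∧ dx_j.
Expand each term, using dx_k ∧ dx_i ∧ dx_j = sgn(permutation) dx_{(a)} ∧ dx_{(b)} ∧ dx_{(c)} with (a < b < c) sorted:
  d(-2*w^2 - 3*x*z) includes (∂/∂z)(-2*w^2 - 3*x*z) dz = (-3*x) dz, which multiplied by dx ∧ dw gives (3*x) dx ∧ dz ∧ dw
  d(-w^2 + x^2) includes (∂/∂x)(-w^2 + x^2) dx = (2*x) dx, which multiplied by dy ∧ dz gives (2*x) dx ∧ dy ∧ dz
  d(-w^2 + x^2) includes (∂/∂w)(-w^2 + x^2) dw = (-2*w) dw, which multiplied by dy ∧ dz gives (-2*w) dy ∧ dz ∧ dw
Collecting like 3-forms: d(omega) = (3*x) dx ∧ dz ∧ dw + (2*x) dx ∧ dy ∧ dz + (-2*w) dy ∧ dz ∧ dw.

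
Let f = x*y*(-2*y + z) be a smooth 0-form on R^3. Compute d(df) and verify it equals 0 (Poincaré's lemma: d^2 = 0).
d(df) = 0

Step 1: df = sum_i (∂f/∂x_i) dx_i = (y*(-2*y + z)) dx + (x*(-4*y + z)) dy + (x*y) dz.
Step 2: Apply d again. Using the 1-form formula, the coefficient of dx ∧ dy in d(df) is ∂^2 f/∂x ∂y - ∂^2 f/∂y ∂x = (-4*y + z) - (-4*y + z) = 0 (equality of mixed partials for smooth f).
Similarly for dx ∧ dz and dy ∧ dz — all coefficients vanish. So d(df) = 0.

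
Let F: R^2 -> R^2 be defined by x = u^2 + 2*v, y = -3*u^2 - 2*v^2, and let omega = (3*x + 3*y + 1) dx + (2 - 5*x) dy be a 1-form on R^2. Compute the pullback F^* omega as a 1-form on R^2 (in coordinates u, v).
F^* omega = (2*u*(9*u^2 - 6*v^2 + 36*v - 5)) du + (20*u^2*v - 12*u^2 + 28*v^2 + 4*v + 2) dv

Using F^*(f dg) = (f ∘ F) d(g ∘ F), substitute each coordinate x_i by F_i(u, v) in f_i, and replace dx_i by d F_i = (∂F_i/∂u) du + (∂F_i/∂v) dv.
  For the x component: f_1(F) = -6*u^2 - 6*v^2 + 6*v + 1; d F_1 = (2*u) du + (2) dv
  For the y component: f_2(F) = -5*u^2 - 10*v + 2; d F_2 = (-6*u) du + (-4*v) dv
Combining and collecting du, dv coefficients:
  coeff of du: 2*u*(9*u^2 - 6*v^2 + 36*v - 5)
  coeff of dv: 20*u^2*v - 12*u^2 + 28*v^2 + 4*v + 2
F^* omega = (2*u*(9*u^2 - 6*v^2 + 36*v - 5)) du + (20*u^2*v - 12*u^2 + 28*v^2 + 4*v + 2) dv.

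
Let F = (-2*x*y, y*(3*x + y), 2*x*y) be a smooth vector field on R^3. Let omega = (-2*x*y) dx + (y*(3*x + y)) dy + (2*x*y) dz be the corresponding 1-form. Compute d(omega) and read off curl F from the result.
d(omega) = (2*x) dy ∧ dz + (-2*y) dz ∧ dx + (2*x + 3*y) dx ∧ dy; curl F = (2*x, -2*y, 2*x + 3*y)

d omega = sum_{i<j} (∂f_j/∂x_i - ∂f_i/∂x_j) dx_i ∧ dx_j. Under the identification (dy ∧ dz, dz ∧ dx, dx ∧ dy) ↔ (e_x, e_y, e_z), the coefficients are exactly the components of curl F. Compute:
  ∂R/∂y - ∂Q/∂z = (2*x) - (0) = 2*x
  ∂P/∂z - ∂R/∂x = (0) - (2*y) = -2*y
  ∂Q/∂x - ∂P/∂y = (3*y) - (-2*x) = 2*x + 3*y.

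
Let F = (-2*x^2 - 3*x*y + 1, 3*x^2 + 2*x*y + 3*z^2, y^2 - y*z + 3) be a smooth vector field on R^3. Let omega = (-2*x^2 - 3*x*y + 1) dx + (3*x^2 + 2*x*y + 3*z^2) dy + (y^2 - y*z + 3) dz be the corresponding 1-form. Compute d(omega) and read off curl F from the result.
d(omega) = (2*y - 7*z) dy ∧ dz + (0) dz ∧ dx + (9*x + 2*y) dx ∧ dy; curl F = (2*y - 7*z, 0, 9*x + 2*y)

d omega = sum_{i<j} (∂f_j/∂x_i - ∂f_i/∂x_j) dx_i ∧ dx_j. Under the identification (dy ∧ dz, dz ∧ dx, dx ∧ dy) ↔ (e_x, e_y, e_z), the coefficients are exactly the components of curl F. Compute:
  ∂R/∂y - ∂Q/∂z = (2*y - z) - (6*z) = 2*y - 7*z
  ∂P/∂z - ∂R/∂x = (0) - (0) = 0
  ∂Q/∂x - ∂P/∂y = (6*x + 2*y) - (-3*x) = 9*x + 2*y.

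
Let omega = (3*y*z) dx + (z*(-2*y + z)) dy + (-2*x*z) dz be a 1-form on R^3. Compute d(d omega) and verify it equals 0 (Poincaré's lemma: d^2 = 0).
d(d omega) = 0

Step 1: d omega = sum_{i<j} (∂f_j/∂x_i - ∂f_i/∂x_j) dx_i ∧ dx_j:
  coeff of dx ∧ dy: -3*z
  coeff of dx ∧ dz: -3*y - 2*z
  coeff of dy ∧ dz: 2*y - 2*z
Step 2: Apply d again to each 2-form coefficient. The only possible 3-form in R^3 is dx ∧ dy ∧ dz, with coefficient
  ∂(coeff of dy∧dz)/∂x - ∂(coeff of dx∧dz)/∂y + ∂(coeff of dx∧dy)/∂z
  = ∂/∂x (2*y - 2*z) - ∂/∂y (-3*y - 2*z) + ∂/∂z (-3*z).
Each of these terms simplifies to sums of mixed partials that cancel in pairs. The result is 0 (by equality of mixed partials for smooth functions — Schwarz / Clairaut).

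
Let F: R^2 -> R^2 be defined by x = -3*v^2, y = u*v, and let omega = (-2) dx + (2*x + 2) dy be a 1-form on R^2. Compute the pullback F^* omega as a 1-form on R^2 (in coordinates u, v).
F^* omega = (-6*v^3 + 2*v) du + (-6*u*v^2 + 2*u + 12*v) dv

Using F^*(f dg) = (f ∘ F) d(g ∘ F), substitute each coordinate x_i by F_i(u, v) in f_i, and replace dx_i by d F_i = (∂F_i/∂u) du + (∂F_i/∂v) dv.
  For the x component: f_1(F) = -2; d F_1 = (0) du + (-6*v) dv
  For the y component: f_2(F) = 2 - 6*v^2; d F_2 = (v) du + (u) dv
Combining and collecting du, dv coefficients:
  coeff of du: -6*v^3 + 2*v
  coeff of dv: -6*u*v^2 + 2*u + 12*v
F^* omega = (-6*v^3 + 2*v) du + (-6*u*v^2 + 2*u + 12*v) dv.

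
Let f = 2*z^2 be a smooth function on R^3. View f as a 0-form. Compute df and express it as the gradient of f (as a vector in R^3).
df = (0) dx + (0) dy + (4*z) dz; grad f = (0, 0, 4*z)

For a 0-form f, d f = (∂f/∂x) dx + (∂f/∂y) dy + (∂f/∂z) dz. The components of the vector representation are exactly the entries of grad f in Cartesian coordinates:
  ∂f/∂x = 0
  ∂f/∂y = 0
  ∂f/∂z = 4*z.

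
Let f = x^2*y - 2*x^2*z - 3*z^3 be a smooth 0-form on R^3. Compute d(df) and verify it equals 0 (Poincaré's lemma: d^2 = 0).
d(df) = 0

Step 1: df = sum_i (∂f/∂x_i) dx_i = (2*x*(y - 2*z)) dx + (x^2) dy + (-2*x^2 - 9*z^2) dz.
Step 2: Apply d again. Using the 1-form formula, the coefficient of dx ∧ dy in d(df) is ∂^2 f/∂x ∂y - ∂^2 f/∂y ∂x = (2*x) - (2*x) = 0 (equality of mixed partials for smooth f).
Similarly for dx ∧ dz and dy ∧ dz — all coefficients vanish. So d(df) = 0.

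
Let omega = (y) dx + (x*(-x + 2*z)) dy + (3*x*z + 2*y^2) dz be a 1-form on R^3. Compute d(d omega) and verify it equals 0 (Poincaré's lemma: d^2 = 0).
d(d omega) = 0

Step 1: d omega = sum_{i<j} (∂f_j/∂x_i - ∂f_i/∂x_j) dx_i ∧ dx_j:
  coeff of dx ∧ dy: -2*x + 2*z - 1
  coeff of dx ∧ dz: 3*z
  coeff of dy ∧ dz: -2*x + 4*y
Step 2: Apply d again to each 2-form coefficient. The only possible 3-form in R^3 is dx ∧ dy ∧ dz, with coefficient
  ∂(coeff of dy∧dz)/∂x - ∂(coeff of dx∧dz)/∂y + ∂(coeff of dx∧dy)/∂z
  = ∂/∂x (-2*x + 4*y) - ∂/∂y (3*z) + ∂/∂z (-2*x + 2*z - 1).
Each of these terms simplifies to sums of mixed partials that cancel in pairs. The result is 0 (by equality of mixed partials for smooth functions — Schwarz / Clairaut).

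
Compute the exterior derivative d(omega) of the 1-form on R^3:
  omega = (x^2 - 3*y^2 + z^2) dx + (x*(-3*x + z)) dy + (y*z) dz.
d(omega) = (-6*x + 6*y + z) dx ∧ dy + (-2*z) dx ∧ dz + (-x + z) dy ∧ dz

For a 1-form omega = sum_i f_i dx_i, the exterior derivative is
  d(omega) = sum_{i < j} (∂f_j/∂x_i - ∂f_i/∂x_j) dx_i ∧ dx_j.
  coefficient of dx ∧ dy: ∂f_2/∂x - ∂f_1/∂y = ∂(x*(-3*x + z))/∂x - ∂(x^2 - 3*y^2 + z^2)/∂y = -6*x + 6*y + z
  coefficient of dx ∧ dz: ∂f_3/∂x - ∂f_1/∂z = ∂(y*z)/∂x - ∂(x^2 - 3*y^2 + z^2)/∂z = -2*z
  coefficient of dy ∧ dz: ∂f_3/∂y - ∂f_2/∂z = ∂(y*z)/∂y - ∂(x*(-3*x + z))/∂z = -x + z
Assembling: d(omega) = (-6*x + 6*y + z) dx ∧ dy + (-2*z) dx ∧ dz + (-x + z) dy ∧ dz.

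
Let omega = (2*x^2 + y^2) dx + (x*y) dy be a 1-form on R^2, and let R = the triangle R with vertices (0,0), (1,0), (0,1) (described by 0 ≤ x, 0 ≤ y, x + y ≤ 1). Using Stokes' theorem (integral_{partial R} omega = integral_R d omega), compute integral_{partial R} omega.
integral_(partial R) omega = -1/6

Stokes: integral_partial_R omega = integral_R d omega with d omega = (∂Q/∂x - ∂P/∂y) dx ∧ dy.
  ∂Q/∂x = y
  ∂P/∂y = 2*y
  integrand = ∂Q/∂x - ∂P/∂y = -y.
Integrating over R: integral_0^1 integral_0^{1-x} (-y) dy dx = -1/6.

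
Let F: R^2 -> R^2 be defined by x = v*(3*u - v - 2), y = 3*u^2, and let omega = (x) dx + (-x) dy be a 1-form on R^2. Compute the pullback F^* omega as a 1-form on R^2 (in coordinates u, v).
F^* omega = (3*v*(-6*u^2 + 5*u*v + 4*u - v^2 - 2*v)) du + (v*(9*u^2 - 9*u*v - 12*u + 2*v^2 + 6*v + 4)) dv

Using F^*(f dg) = (f ∘ F) d(g ∘ F), substitute each coordinate x_i by F_i(u, v) in f_i, and replace dx_i by d F_i = (∂F_i/∂u) du + (∂F_i/∂v) dv.
  For the x component: f_1(F) = v*(3*u - v - 2); d F_1 = (3*v) du + (3*u - 2*v - 2) dv
  For the y component: f_2(F) = v*(-3*u + v + 2); d F_2 = (6*u) du + (0) dv
Combining and collecting du, dv coefficients:
  coeff of du: 3*v*(-6*u^2 + 5*u*v + 4*u - v^2 - 2*v)
  coeff of dv: v*(9*u^2 - 9*u*v - 12*u + 2*v^2 + 6*v + 4)
F^* omega = (3*v*(-6*u^2 + 5*u*v + 4*u - v^2 - 2*v)) du + (v*(9*u^2 - 9*u*v - 12*u + 2*v^2 + 6*v + 4)) dv.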